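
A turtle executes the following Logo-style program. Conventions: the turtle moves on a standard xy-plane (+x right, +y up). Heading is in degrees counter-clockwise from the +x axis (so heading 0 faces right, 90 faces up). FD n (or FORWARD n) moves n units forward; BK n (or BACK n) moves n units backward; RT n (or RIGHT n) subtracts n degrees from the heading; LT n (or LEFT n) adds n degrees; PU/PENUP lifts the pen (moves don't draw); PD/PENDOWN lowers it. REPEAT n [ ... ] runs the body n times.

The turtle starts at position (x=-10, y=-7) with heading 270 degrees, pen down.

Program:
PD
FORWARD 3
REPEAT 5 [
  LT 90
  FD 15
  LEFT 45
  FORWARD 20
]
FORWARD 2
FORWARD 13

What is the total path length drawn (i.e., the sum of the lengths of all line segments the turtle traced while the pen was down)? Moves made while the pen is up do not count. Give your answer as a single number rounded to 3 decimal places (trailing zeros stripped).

Executing turtle program step by step:
Start: pos=(-10,-7), heading=270, pen down
PD: pen down
FD 3: (-10,-7) -> (-10,-10) [heading=270, draw]
REPEAT 5 [
  -- iteration 1/5 --
  LT 90: heading 270 -> 0
  FD 15: (-10,-10) -> (5,-10) [heading=0, draw]
  LT 45: heading 0 -> 45
  FD 20: (5,-10) -> (19.142,4.142) [heading=45, draw]
  -- iteration 2/5 --
  LT 90: heading 45 -> 135
  FD 15: (19.142,4.142) -> (8.536,14.749) [heading=135, draw]
  LT 45: heading 135 -> 180
  FD 20: (8.536,14.749) -> (-11.464,14.749) [heading=180, draw]
  -- iteration 3/5 --
  LT 90: heading 180 -> 270
  FD 15: (-11.464,14.749) -> (-11.464,-0.251) [heading=270, draw]
  LT 45: heading 270 -> 315
  FD 20: (-11.464,-0.251) -> (2.678,-14.393) [heading=315, draw]
  -- iteration 4/5 --
  LT 90: heading 315 -> 45
  FD 15: (2.678,-14.393) -> (13.284,-3.787) [heading=45, draw]
  LT 45: heading 45 -> 90
  FD 20: (13.284,-3.787) -> (13.284,16.213) [heading=90, draw]
  -- iteration 5/5 --
  LT 90: heading 90 -> 180
  FD 15: (13.284,16.213) -> (-1.716,16.213) [heading=180, draw]
  LT 45: heading 180 -> 225
  FD 20: (-1.716,16.213) -> (-15.858,2.071) [heading=225, draw]
]
FD 2: (-15.858,2.071) -> (-17.272,0.657) [heading=225, draw]
FD 13: (-17.272,0.657) -> (-26.464,-8.536) [heading=225, draw]
Final: pos=(-26.464,-8.536), heading=225, 13 segment(s) drawn

Segment lengths:
  seg 1: (-10,-7) -> (-10,-10), length = 3
  seg 2: (-10,-10) -> (5,-10), length = 15
  seg 3: (5,-10) -> (19.142,4.142), length = 20
  seg 4: (19.142,4.142) -> (8.536,14.749), length = 15
  seg 5: (8.536,14.749) -> (-11.464,14.749), length = 20
  seg 6: (-11.464,14.749) -> (-11.464,-0.251), length = 15
  seg 7: (-11.464,-0.251) -> (2.678,-14.393), length = 20
  seg 8: (2.678,-14.393) -> (13.284,-3.787), length = 15
  seg 9: (13.284,-3.787) -> (13.284,16.213), length = 20
  seg 10: (13.284,16.213) -> (-1.716,16.213), length = 15
  seg 11: (-1.716,16.213) -> (-15.858,2.071), length = 20
  seg 12: (-15.858,2.071) -> (-17.272,0.657), length = 2
  seg 13: (-17.272,0.657) -> (-26.464,-8.536), length = 13
Total = 193

Answer: 193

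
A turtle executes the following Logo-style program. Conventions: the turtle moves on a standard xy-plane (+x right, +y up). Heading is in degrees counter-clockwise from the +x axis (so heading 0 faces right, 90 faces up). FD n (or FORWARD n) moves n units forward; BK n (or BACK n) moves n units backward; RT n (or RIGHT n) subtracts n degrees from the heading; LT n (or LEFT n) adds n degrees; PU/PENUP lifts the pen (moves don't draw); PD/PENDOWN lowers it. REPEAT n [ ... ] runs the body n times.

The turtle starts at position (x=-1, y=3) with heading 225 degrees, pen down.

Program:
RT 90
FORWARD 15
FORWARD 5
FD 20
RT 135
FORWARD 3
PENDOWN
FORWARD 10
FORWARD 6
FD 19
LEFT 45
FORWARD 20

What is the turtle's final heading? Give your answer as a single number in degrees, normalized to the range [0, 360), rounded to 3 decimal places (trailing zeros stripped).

Answer: 45

Derivation:
Executing turtle program step by step:
Start: pos=(-1,3), heading=225, pen down
RT 90: heading 225 -> 135
FD 15: (-1,3) -> (-11.607,13.607) [heading=135, draw]
FD 5: (-11.607,13.607) -> (-15.142,17.142) [heading=135, draw]
FD 20: (-15.142,17.142) -> (-29.284,31.284) [heading=135, draw]
RT 135: heading 135 -> 0
FD 3: (-29.284,31.284) -> (-26.284,31.284) [heading=0, draw]
PD: pen down
FD 10: (-26.284,31.284) -> (-16.284,31.284) [heading=0, draw]
FD 6: (-16.284,31.284) -> (-10.284,31.284) [heading=0, draw]
FD 19: (-10.284,31.284) -> (8.716,31.284) [heading=0, draw]
LT 45: heading 0 -> 45
FD 20: (8.716,31.284) -> (22.858,45.426) [heading=45, draw]
Final: pos=(22.858,45.426), heading=45, 8 segment(s) drawn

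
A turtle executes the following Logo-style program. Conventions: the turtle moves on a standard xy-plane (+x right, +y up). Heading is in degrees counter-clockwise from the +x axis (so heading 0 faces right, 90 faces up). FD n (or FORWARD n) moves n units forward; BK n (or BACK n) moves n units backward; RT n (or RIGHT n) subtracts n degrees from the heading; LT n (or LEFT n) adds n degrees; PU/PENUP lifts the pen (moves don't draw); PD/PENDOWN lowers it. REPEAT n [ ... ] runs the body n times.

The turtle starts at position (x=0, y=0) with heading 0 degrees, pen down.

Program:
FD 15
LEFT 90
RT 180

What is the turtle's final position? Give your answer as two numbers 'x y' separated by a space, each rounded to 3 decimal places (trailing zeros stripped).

Answer: 15 0

Derivation:
Executing turtle program step by step:
Start: pos=(0,0), heading=0, pen down
FD 15: (0,0) -> (15,0) [heading=0, draw]
LT 90: heading 0 -> 90
RT 180: heading 90 -> 270
Final: pos=(15,0), heading=270, 1 segment(s) drawn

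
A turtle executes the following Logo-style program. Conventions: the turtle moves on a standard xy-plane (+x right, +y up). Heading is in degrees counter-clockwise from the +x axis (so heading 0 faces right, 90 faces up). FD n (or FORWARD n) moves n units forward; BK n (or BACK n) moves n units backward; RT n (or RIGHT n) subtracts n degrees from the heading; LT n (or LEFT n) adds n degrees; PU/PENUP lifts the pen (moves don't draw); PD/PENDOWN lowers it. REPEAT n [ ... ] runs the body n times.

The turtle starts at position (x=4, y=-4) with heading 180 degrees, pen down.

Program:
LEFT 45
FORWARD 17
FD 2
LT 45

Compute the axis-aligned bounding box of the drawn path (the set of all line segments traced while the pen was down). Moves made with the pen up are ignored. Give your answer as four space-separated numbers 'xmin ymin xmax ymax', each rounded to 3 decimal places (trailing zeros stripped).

Answer: -9.435 -17.435 4 -4

Derivation:
Executing turtle program step by step:
Start: pos=(4,-4), heading=180, pen down
LT 45: heading 180 -> 225
FD 17: (4,-4) -> (-8.021,-16.021) [heading=225, draw]
FD 2: (-8.021,-16.021) -> (-9.435,-17.435) [heading=225, draw]
LT 45: heading 225 -> 270
Final: pos=(-9.435,-17.435), heading=270, 2 segment(s) drawn

Segment endpoints: x in {-9.435, -8.021, 4}, y in {-17.435, -16.021, -4}
xmin=-9.435, ymin=-17.435, xmax=4, ymax=-4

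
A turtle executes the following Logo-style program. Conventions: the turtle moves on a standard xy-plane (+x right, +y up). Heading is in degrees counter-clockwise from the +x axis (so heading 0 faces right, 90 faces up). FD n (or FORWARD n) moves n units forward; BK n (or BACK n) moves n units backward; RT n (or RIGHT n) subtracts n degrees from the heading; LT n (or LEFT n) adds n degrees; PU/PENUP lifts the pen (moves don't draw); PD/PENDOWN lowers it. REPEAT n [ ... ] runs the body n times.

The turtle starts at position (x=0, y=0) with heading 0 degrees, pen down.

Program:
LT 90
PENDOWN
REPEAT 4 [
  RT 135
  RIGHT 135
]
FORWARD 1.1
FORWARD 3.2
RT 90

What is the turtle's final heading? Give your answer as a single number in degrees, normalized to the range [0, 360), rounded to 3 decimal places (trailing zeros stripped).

Answer: 0

Derivation:
Executing turtle program step by step:
Start: pos=(0,0), heading=0, pen down
LT 90: heading 0 -> 90
PD: pen down
REPEAT 4 [
  -- iteration 1/4 --
  RT 135: heading 90 -> 315
  RT 135: heading 315 -> 180
  -- iteration 2/4 --
  RT 135: heading 180 -> 45
  RT 135: heading 45 -> 270
  -- iteration 3/4 --
  RT 135: heading 270 -> 135
  RT 135: heading 135 -> 0
  -- iteration 4/4 --
  RT 135: heading 0 -> 225
  RT 135: heading 225 -> 90
]
FD 1.1: (0,0) -> (0,1.1) [heading=90, draw]
FD 3.2: (0,1.1) -> (0,4.3) [heading=90, draw]
RT 90: heading 90 -> 0
Final: pos=(0,4.3), heading=0, 2 segment(s) drawn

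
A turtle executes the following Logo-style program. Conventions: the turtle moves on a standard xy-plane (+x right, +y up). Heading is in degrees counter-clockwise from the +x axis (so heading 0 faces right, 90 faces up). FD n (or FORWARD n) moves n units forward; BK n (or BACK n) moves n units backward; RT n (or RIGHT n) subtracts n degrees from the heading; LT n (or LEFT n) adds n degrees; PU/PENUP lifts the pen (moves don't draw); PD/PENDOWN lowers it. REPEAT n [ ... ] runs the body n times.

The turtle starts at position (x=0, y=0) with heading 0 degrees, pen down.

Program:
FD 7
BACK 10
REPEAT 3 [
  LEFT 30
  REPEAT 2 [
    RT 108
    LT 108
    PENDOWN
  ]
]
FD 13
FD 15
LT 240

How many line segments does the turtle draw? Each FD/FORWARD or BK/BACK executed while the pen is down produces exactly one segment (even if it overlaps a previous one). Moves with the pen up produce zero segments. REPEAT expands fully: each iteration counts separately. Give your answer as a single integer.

Executing turtle program step by step:
Start: pos=(0,0), heading=0, pen down
FD 7: (0,0) -> (7,0) [heading=0, draw]
BK 10: (7,0) -> (-3,0) [heading=0, draw]
REPEAT 3 [
  -- iteration 1/3 --
  LT 30: heading 0 -> 30
  REPEAT 2 [
    -- iteration 1/2 --
    RT 108: heading 30 -> 282
    LT 108: heading 282 -> 30
    PD: pen down
    -- iteration 2/2 --
    RT 108: heading 30 -> 282
    LT 108: heading 282 -> 30
    PD: pen down
  ]
  -- iteration 2/3 --
  LT 30: heading 30 -> 60
  REPEAT 2 [
    -- iteration 1/2 --
    RT 108: heading 60 -> 312
    LT 108: heading 312 -> 60
    PD: pen down
    -- iteration 2/2 --
    RT 108: heading 60 -> 312
    LT 108: heading 312 -> 60
    PD: pen down
  ]
  -- iteration 3/3 --
  LT 30: heading 60 -> 90
  REPEAT 2 [
    -- iteration 1/2 --
    RT 108: heading 90 -> 342
    LT 108: heading 342 -> 90
    PD: pen down
    -- iteration 2/2 --
    RT 108: heading 90 -> 342
    LT 108: heading 342 -> 90
    PD: pen down
  ]
]
FD 13: (-3,0) -> (-3,13) [heading=90, draw]
FD 15: (-3,13) -> (-3,28) [heading=90, draw]
LT 240: heading 90 -> 330
Final: pos=(-3,28), heading=330, 4 segment(s) drawn
Segments drawn: 4

Answer: 4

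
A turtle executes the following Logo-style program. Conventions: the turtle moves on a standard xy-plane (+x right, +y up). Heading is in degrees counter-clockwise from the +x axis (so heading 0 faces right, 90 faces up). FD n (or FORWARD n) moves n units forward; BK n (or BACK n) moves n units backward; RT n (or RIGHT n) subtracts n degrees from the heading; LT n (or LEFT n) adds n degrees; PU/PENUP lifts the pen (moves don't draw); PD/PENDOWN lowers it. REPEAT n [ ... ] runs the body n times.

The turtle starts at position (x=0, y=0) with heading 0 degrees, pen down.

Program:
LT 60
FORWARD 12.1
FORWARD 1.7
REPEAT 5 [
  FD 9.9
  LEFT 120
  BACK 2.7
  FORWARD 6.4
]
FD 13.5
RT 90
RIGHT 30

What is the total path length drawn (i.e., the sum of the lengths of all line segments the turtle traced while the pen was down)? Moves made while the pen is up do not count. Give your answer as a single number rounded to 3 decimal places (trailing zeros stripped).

Answer: 122.3

Derivation:
Executing turtle program step by step:
Start: pos=(0,0), heading=0, pen down
LT 60: heading 0 -> 60
FD 12.1: (0,0) -> (6.05,10.479) [heading=60, draw]
FD 1.7: (6.05,10.479) -> (6.9,11.951) [heading=60, draw]
REPEAT 5 [
  -- iteration 1/5 --
  FD 9.9: (6.9,11.951) -> (11.85,20.525) [heading=60, draw]
  LT 120: heading 60 -> 180
  BK 2.7: (11.85,20.525) -> (14.55,20.525) [heading=180, draw]
  FD 6.4: (14.55,20.525) -> (8.15,20.525) [heading=180, draw]
  -- iteration 2/5 --
  FD 9.9: (8.15,20.525) -> (-1.75,20.525) [heading=180, draw]
  LT 120: heading 180 -> 300
  BK 2.7: (-1.75,20.525) -> (-3.1,22.863) [heading=300, draw]
  FD 6.4: (-3.1,22.863) -> (0.1,17.321) [heading=300, draw]
  -- iteration 3/5 --
  FD 9.9: (0.1,17.321) -> (5.05,8.747) [heading=300, draw]
  LT 120: heading 300 -> 60
  BK 2.7: (5.05,8.747) -> (3.7,6.409) [heading=60, draw]
  FD 6.4: (3.7,6.409) -> (6.9,11.951) [heading=60, draw]
  -- iteration 4/5 --
  FD 9.9: (6.9,11.951) -> (11.85,20.525) [heading=60, draw]
  LT 120: heading 60 -> 180
  BK 2.7: (11.85,20.525) -> (14.55,20.525) [heading=180, draw]
  FD 6.4: (14.55,20.525) -> (8.15,20.525) [heading=180, draw]
  -- iteration 5/5 --
  FD 9.9: (8.15,20.525) -> (-1.75,20.525) [heading=180, draw]
  LT 120: heading 180 -> 300
  BK 2.7: (-1.75,20.525) -> (-3.1,22.863) [heading=300, draw]
  FD 6.4: (-3.1,22.863) -> (0.1,17.321) [heading=300, draw]
]
FD 13.5: (0.1,17.321) -> (6.85,5.629) [heading=300, draw]
RT 90: heading 300 -> 210
RT 30: heading 210 -> 180
Final: pos=(6.85,5.629), heading=180, 18 segment(s) drawn

Segment lengths:
  seg 1: (0,0) -> (6.05,10.479), length = 12.1
  seg 2: (6.05,10.479) -> (6.9,11.951), length = 1.7
  seg 3: (6.9,11.951) -> (11.85,20.525), length = 9.9
  seg 4: (11.85,20.525) -> (14.55,20.525), length = 2.7
  seg 5: (14.55,20.525) -> (8.15,20.525), length = 6.4
  seg 6: (8.15,20.525) -> (-1.75,20.525), length = 9.9
  seg 7: (-1.75,20.525) -> (-3.1,22.863), length = 2.7
  seg 8: (-3.1,22.863) -> (0.1,17.321), length = 6.4
  seg 9: (0.1,17.321) -> (5.05,8.747), length = 9.9
  seg 10: (5.05,8.747) -> (3.7,6.409), length = 2.7
  seg 11: (3.7,6.409) -> (6.9,11.951), length = 6.4
  seg 12: (6.9,11.951) -> (11.85,20.525), length = 9.9
  seg 13: (11.85,20.525) -> (14.55,20.525), length = 2.7
  seg 14: (14.55,20.525) -> (8.15,20.525), length = 6.4
  seg 15: (8.15,20.525) -> (-1.75,20.525), length = 9.9
  seg 16: (-1.75,20.525) -> (-3.1,22.863), length = 2.7
  seg 17: (-3.1,22.863) -> (0.1,17.321), length = 6.4
  seg 18: (0.1,17.321) -> (6.85,5.629), length = 13.5
Total = 122.3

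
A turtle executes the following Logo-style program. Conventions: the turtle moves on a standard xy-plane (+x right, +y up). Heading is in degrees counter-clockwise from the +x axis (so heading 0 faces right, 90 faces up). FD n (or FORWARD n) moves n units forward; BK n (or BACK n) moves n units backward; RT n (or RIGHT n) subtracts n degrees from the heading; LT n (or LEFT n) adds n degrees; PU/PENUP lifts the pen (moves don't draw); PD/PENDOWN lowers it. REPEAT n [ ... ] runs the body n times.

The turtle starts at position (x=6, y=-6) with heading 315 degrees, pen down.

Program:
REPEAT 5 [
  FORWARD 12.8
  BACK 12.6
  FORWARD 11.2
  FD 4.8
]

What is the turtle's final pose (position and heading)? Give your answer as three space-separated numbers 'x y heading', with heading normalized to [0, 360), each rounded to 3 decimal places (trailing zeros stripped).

Executing turtle program step by step:
Start: pos=(6,-6), heading=315, pen down
REPEAT 5 [
  -- iteration 1/5 --
  FD 12.8: (6,-6) -> (15.051,-15.051) [heading=315, draw]
  BK 12.6: (15.051,-15.051) -> (6.141,-6.141) [heading=315, draw]
  FD 11.2: (6.141,-6.141) -> (14.061,-14.061) [heading=315, draw]
  FD 4.8: (14.061,-14.061) -> (17.455,-17.455) [heading=315, draw]
  -- iteration 2/5 --
  FD 12.8: (17.455,-17.455) -> (26.506,-26.506) [heading=315, draw]
  BK 12.6: (26.506,-26.506) -> (17.597,-17.597) [heading=315, draw]
  FD 11.2: (17.597,-17.597) -> (25.516,-25.516) [heading=315, draw]
  FD 4.8: (25.516,-25.516) -> (28.91,-28.91) [heading=315, draw]
  -- iteration 3/5 --
  FD 12.8: (28.91,-28.91) -> (37.961,-37.961) [heading=315, draw]
  BK 12.6: (37.961,-37.961) -> (29.052,-29.052) [heading=315, draw]
  FD 11.2: (29.052,-29.052) -> (36.971,-36.971) [heading=315, draw]
  FD 4.8: (36.971,-36.971) -> (40.365,-40.365) [heading=315, draw]
  -- iteration 4/5 --
  FD 12.8: (40.365,-40.365) -> (49.416,-49.416) [heading=315, draw]
  BK 12.6: (49.416,-49.416) -> (40.507,-40.507) [heading=315, draw]
  FD 11.2: (40.507,-40.507) -> (48.426,-48.426) [heading=315, draw]
  FD 4.8: (48.426,-48.426) -> (51.821,-51.821) [heading=315, draw]
  -- iteration 5/5 --
  FD 12.8: (51.821,-51.821) -> (60.871,-60.871) [heading=315, draw]
  BK 12.6: (60.871,-60.871) -> (51.962,-51.962) [heading=315, draw]
  FD 11.2: (51.962,-51.962) -> (59.882,-59.882) [heading=315, draw]
  FD 4.8: (59.882,-59.882) -> (63.276,-63.276) [heading=315, draw]
]
Final: pos=(63.276,-63.276), heading=315, 20 segment(s) drawn

Answer: 63.276 -63.276 315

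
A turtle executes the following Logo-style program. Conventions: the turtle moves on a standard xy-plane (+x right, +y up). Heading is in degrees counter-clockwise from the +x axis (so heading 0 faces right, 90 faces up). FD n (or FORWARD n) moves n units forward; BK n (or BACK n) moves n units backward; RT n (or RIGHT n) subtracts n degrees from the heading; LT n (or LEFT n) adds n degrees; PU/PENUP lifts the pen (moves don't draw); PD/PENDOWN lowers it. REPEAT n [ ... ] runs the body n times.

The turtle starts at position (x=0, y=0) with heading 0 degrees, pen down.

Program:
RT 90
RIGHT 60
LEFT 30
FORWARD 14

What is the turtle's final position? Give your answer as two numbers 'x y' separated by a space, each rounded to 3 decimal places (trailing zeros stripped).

Executing turtle program step by step:
Start: pos=(0,0), heading=0, pen down
RT 90: heading 0 -> 270
RT 60: heading 270 -> 210
LT 30: heading 210 -> 240
FD 14: (0,0) -> (-7,-12.124) [heading=240, draw]
Final: pos=(-7,-12.124), heading=240, 1 segment(s) drawn

Answer: -7 -12.124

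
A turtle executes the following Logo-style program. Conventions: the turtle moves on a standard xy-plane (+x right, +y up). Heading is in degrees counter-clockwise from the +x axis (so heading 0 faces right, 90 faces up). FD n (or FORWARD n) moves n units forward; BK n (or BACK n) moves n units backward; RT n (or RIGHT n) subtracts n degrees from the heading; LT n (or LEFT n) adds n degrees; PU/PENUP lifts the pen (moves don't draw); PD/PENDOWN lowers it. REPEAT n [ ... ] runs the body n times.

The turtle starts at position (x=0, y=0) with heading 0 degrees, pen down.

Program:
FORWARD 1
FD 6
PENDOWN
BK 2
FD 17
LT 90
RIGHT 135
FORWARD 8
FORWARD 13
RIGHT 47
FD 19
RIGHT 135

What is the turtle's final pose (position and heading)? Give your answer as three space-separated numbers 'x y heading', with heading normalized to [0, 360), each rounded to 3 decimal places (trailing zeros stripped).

Executing turtle program step by step:
Start: pos=(0,0), heading=0, pen down
FD 1: (0,0) -> (1,0) [heading=0, draw]
FD 6: (1,0) -> (7,0) [heading=0, draw]
PD: pen down
BK 2: (7,0) -> (5,0) [heading=0, draw]
FD 17: (5,0) -> (22,0) [heading=0, draw]
LT 90: heading 0 -> 90
RT 135: heading 90 -> 315
FD 8: (22,0) -> (27.657,-5.657) [heading=315, draw]
FD 13: (27.657,-5.657) -> (36.849,-14.849) [heading=315, draw]
RT 47: heading 315 -> 268
FD 19: (36.849,-14.849) -> (36.186,-33.838) [heading=268, draw]
RT 135: heading 268 -> 133
Final: pos=(36.186,-33.838), heading=133, 7 segment(s) drawn

Answer: 36.186 -33.838 133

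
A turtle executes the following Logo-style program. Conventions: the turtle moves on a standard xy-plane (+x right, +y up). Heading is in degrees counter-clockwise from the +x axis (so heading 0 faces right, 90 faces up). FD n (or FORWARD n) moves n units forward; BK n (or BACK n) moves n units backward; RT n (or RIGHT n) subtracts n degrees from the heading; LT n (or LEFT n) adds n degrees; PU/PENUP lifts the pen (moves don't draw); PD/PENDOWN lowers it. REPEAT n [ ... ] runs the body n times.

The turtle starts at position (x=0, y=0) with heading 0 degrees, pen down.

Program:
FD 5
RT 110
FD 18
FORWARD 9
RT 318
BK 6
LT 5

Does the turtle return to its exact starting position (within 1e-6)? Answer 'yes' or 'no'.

Answer: no

Derivation:
Executing turtle program step by step:
Start: pos=(0,0), heading=0, pen down
FD 5: (0,0) -> (5,0) [heading=0, draw]
RT 110: heading 0 -> 250
FD 18: (5,0) -> (-1.156,-16.914) [heading=250, draw]
FD 9: (-1.156,-16.914) -> (-4.235,-25.372) [heading=250, draw]
RT 318: heading 250 -> 292
BK 6: (-4.235,-25.372) -> (-6.482,-19.809) [heading=292, draw]
LT 5: heading 292 -> 297
Final: pos=(-6.482,-19.809), heading=297, 4 segment(s) drawn

Start position: (0, 0)
Final position: (-6.482, -19.809)
Distance = 20.842; >= 1e-6 -> NOT closed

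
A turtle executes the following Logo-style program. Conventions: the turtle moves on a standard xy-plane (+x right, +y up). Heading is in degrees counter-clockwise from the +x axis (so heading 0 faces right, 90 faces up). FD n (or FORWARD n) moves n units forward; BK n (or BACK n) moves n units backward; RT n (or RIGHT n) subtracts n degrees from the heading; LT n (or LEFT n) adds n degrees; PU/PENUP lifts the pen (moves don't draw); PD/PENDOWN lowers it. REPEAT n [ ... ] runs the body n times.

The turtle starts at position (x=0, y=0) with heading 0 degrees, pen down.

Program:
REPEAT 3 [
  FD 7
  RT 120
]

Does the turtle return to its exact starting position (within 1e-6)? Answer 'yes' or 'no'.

Answer: yes

Derivation:
Executing turtle program step by step:
Start: pos=(0,0), heading=0, pen down
REPEAT 3 [
  -- iteration 1/3 --
  FD 7: (0,0) -> (7,0) [heading=0, draw]
  RT 120: heading 0 -> 240
  -- iteration 2/3 --
  FD 7: (7,0) -> (3.5,-6.062) [heading=240, draw]
  RT 120: heading 240 -> 120
  -- iteration 3/3 --
  FD 7: (3.5,-6.062) -> (0,0) [heading=120, draw]
  RT 120: heading 120 -> 0
]
Final: pos=(0,0), heading=0, 3 segment(s) drawn

Start position: (0, 0)
Final position: (0, 0)
Distance = 0; < 1e-6 -> CLOSED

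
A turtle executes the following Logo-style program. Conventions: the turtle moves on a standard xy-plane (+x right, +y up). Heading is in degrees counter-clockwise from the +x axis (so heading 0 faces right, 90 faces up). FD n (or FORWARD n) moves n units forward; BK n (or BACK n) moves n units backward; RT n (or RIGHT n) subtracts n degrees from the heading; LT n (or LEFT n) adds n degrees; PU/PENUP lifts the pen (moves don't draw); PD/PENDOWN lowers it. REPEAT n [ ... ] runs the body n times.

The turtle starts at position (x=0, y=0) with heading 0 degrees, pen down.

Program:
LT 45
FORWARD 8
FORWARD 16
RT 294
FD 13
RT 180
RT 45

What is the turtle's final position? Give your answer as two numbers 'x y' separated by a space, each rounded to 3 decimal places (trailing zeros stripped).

Answer: 12.312 29.107

Derivation:
Executing turtle program step by step:
Start: pos=(0,0), heading=0, pen down
LT 45: heading 0 -> 45
FD 8: (0,0) -> (5.657,5.657) [heading=45, draw]
FD 16: (5.657,5.657) -> (16.971,16.971) [heading=45, draw]
RT 294: heading 45 -> 111
FD 13: (16.971,16.971) -> (12.312,29.107) [heading=111, draw]
RT 180: heading 111 -> 291
RT 45: heading 291 -> 246
Final: pos=(12.312,29.107), heading=246, 3 segment(s) drawn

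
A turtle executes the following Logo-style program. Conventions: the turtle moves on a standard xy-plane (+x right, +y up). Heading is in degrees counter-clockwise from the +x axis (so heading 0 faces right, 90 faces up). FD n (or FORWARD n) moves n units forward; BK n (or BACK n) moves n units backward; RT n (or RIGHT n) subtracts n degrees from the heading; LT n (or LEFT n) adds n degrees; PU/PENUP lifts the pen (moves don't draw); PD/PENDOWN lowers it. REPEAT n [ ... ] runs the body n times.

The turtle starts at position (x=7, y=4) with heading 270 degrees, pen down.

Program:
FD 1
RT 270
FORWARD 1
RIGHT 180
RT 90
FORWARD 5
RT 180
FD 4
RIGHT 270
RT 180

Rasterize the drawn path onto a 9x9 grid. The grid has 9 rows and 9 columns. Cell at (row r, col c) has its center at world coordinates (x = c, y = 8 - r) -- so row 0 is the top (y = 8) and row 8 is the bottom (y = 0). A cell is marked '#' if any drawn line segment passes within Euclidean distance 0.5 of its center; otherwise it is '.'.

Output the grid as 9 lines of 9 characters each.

Segment 0: (7,4) -> (7,3)
Segment 1: (7,3) -> (8,3)
Segment 2: (8,3) -> (8,8)
Segment 3: (8,8) -> (8,4)

Answer: ........#
........#
........#
........#
.......##
.......##
.........
.........
.........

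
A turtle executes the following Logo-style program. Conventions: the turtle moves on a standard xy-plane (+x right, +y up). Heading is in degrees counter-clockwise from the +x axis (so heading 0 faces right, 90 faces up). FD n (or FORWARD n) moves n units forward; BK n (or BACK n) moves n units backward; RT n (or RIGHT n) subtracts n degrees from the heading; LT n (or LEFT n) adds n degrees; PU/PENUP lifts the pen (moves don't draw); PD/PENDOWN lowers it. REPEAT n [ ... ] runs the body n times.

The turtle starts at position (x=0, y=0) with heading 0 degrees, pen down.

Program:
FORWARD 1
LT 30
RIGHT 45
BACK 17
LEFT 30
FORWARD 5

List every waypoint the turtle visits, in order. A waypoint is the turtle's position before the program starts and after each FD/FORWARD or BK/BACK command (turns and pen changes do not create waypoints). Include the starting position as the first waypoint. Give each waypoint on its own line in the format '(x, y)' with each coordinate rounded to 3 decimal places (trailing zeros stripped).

Answer: (0, 0)
(1, 0)
(-15.421, 4.4)
(-10.591, 5.694)

Derivation:
Executing turtle program step by step:
Start: pos=(0,0), heading=0, pen down
FD 1: (0,0) -> (1,0) [heading=0, draw]
LT 30: heading 0 -> 30
RT 45: heading 30 -> 345
BK 17: (1,0) -> (-15.421,4.4) [heading=345, draw]
LT 30: heading 345 -> 15
FD 5: (-15.421,4.4) -> (-10.591,5.694) [heading=15, draw]
Final: pos=(-10.591,5.694), heading=15, 3 segment(s) drawn
Waypoints (4 total):
(0, 0)
(1, 0)
(-15.421, 4.4)
(-10.591, 5.694)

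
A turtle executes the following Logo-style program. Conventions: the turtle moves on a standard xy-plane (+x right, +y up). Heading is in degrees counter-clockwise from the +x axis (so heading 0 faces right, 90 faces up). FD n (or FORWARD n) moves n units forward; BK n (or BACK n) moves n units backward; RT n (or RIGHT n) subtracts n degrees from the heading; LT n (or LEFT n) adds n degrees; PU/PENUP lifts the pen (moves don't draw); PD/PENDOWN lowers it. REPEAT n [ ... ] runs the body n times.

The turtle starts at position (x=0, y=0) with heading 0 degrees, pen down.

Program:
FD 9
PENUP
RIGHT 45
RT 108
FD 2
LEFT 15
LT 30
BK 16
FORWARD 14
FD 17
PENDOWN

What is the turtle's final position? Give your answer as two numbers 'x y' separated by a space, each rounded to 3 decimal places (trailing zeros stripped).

Executing turtle program step by step:
Start: pos=(0,0), heading=0, pen down
FD 9: (0,0) -> (9,0) [heading=0, draw]
PU: pen up
RT 45: heading 0 -> 315
RT 108: heading 315 -> 207
FD 2: (9,0) -> (7.218,-0.908) [heading=207, move]
LT 15: heading 207 -> 222
LT 30: heading 222 -> 252
BK 16: (7.218,-0.908) -> (12.162,14.309) [heading=252, move]
FD 14: (12.162,14.309) -> (7.836,0.994) [heading=252, move]
FD 17: (7.836,0.994) -> (2.583,-15.174) [heading=252, move]
PD: pen down
Final: pos=(2.583,-15.174), heading=252, 1 segment(s) drawn

Answer: 2.583 -15.174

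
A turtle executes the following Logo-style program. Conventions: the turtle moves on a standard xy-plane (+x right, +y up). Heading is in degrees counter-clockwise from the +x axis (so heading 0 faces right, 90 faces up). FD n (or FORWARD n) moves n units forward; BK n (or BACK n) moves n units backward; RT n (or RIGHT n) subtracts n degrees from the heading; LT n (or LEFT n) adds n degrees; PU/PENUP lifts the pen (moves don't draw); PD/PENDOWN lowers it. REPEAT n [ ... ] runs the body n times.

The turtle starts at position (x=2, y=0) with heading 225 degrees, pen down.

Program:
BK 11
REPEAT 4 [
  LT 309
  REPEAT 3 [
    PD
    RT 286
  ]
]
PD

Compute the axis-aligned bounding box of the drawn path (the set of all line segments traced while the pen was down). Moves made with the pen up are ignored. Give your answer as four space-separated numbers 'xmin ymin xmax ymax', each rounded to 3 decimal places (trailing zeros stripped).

Executing turtle program step by step:
Start: pos=(2,0), heading=225, pen down
BK 11: (2,0) -> (9.778,7.778) [heading=225, draw]
REPEAT 4 [
  -- iteration 1/4 --
  LT 309: heading 225 -> 174
  REPEAT 3 [
    -- iteration 1/3 --
    PD: pen down
    RT 286: heading 174 -> 248
    -- iteration 2/3 --
    PD: pen down
    RT 286: heading 248 -> 322
    -- iteration 3/3 --
    PD: pen down
    RT 286: heading 322 -> 36
  ]
  -- iteration 2/4 --
  LT 309: heading 36 -> 345
  REPEAT 3 [
    -- iteration 1/3 --
    PD: pen down
    RT 286: heading 345 -> 59
    -- iteration 2/3 --
    PD: pen down
    RT 286: heading 59 -> 133
    -- iteration 3/3 --
    PD: pen down
    RT 286: heading 133 -> 207
  ]
  -- iteration 3/4 --
  LT 309: heading 207 -> 156
  REPEAT 3 [
    -- iteration 1/3 --
    PD: pen down
    RT 286: heading 156 -> 230
    -- iteration 2/3 --
    PD: pen down
    RT 286: heading 230 -> 304
    -- iteration 3/3 --
    PD: pen down
    RT 286: heading 304 -> 18
  ]
  -- iteration 4/4 --
  LT 309: heading 18 -> 327
  REPEAT 3 [
    -- iteration 1/3 --
    PD: pen down
    RT 286: heading 327 -> 41
    -- iteration 2/3 --
    PD: pen down
    RT 286: heading 41 -> 115
    -- iteration 3/3 --
    PD: pen down
    RT 286: heading 115 -> 189
  ]
]
PD: pen down
Final: pos=(9.778,7.778), heading=189, 1 segment(s) drawn

Segment endpoints: x in {2, 9.778}, y in {0, 7.778}
xmin=2, ymin=0, xmax=9.778, ymax=7.778

Answer: 2 0 9.778 7.778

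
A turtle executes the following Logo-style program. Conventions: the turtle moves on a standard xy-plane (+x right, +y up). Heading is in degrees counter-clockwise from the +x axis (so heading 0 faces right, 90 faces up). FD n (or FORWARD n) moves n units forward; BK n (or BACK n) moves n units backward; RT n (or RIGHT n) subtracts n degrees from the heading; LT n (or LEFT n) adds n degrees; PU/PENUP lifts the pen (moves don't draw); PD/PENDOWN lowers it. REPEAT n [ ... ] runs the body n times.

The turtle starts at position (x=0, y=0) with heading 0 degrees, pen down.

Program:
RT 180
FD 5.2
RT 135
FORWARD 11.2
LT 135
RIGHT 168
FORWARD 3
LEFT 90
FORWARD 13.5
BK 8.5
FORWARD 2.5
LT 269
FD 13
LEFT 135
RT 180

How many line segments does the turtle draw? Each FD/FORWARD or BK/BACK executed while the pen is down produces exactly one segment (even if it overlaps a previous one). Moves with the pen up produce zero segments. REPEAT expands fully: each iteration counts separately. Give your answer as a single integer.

Answer: 7

Derivation:
Executing turtle program step by step:
Start: pos=(0,0), heading=0, pen down
RT 180: heading 0 -> 180
FD 5.2: (0,0) -> (-5.2,0) [heading=180, draw]
RT 135: heading 180 -> 45
FD 11.2: (-5.2,0) -> (2.72,7.92) [heading=45, draw]
LT 135: heading 45 -> 180
RT 168: heading 180 -> 12
FD 3: (2.72,7.92) -> (5.654,8.543) [heading=12, draw]
LT 90: heading 12 -> 102
FD 13.5: (5.654,8.543) -> (2.847,21.748) [heading=102, draw]
BK 8.5: (2.847,21.748) -> (4.614,13.434) [heading=102, draw]
FD 2.5: (4.614,13.434) -> (4.095,15.879) [heading=102, draw]
LT 269: heading 102 -> 11
FD 13: (4.095,15.879) -> (16.856,18.36) [heading=11, draw]
LT 135: heading 11 -> 146
RT 180: heading 146 -> 326
Final: pos=(16.856,18.36), heading=326, 7 segment(s) drawn
Segments drawn: 7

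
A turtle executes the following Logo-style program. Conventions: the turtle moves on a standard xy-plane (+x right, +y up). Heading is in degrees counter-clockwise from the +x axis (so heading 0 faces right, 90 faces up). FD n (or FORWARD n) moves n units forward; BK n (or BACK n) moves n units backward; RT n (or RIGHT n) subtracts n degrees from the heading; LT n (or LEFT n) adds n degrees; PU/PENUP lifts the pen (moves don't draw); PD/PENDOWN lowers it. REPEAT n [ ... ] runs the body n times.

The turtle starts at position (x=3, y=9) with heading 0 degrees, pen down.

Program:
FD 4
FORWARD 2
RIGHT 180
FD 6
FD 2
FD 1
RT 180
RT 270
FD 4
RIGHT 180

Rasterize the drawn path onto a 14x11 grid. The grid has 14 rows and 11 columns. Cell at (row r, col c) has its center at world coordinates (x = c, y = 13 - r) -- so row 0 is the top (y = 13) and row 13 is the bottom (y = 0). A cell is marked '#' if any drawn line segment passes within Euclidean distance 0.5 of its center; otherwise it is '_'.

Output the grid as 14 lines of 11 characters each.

Answer: #__________
#__________
#__________
#__________
##########_
___________
___________
___________
___________
___________
___________
___________
___________
___________

Derivation:
Segment 0: (3,9) -> (7,9)
Segment 1: (7,9) -> (9,9)
Segment 2: (9,9) -> (3,9)
Segment 3: (3,9) -> (1,9)
Segment 4: (1,9) -> (0,9)
Segment 5: (0,9) -> (-0,13)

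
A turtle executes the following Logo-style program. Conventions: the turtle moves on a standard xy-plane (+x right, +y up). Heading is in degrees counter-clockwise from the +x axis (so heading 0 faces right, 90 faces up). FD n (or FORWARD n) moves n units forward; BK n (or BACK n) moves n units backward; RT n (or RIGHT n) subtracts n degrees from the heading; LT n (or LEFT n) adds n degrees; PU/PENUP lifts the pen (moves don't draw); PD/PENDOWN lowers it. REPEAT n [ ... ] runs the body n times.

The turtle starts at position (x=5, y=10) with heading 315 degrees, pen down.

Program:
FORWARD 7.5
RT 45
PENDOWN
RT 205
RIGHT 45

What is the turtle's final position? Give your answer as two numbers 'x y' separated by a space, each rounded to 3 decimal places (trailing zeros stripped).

Executing turtle program step by step:
Start: pos=(5,10), heading=315, pen down
FD 7.5: (5,10) -> (10.303,4.697) [heading=315, draw]
RT 45: heading 315 -> 270
PD: pen down
RT 205: heading 270 -> 65
RT 45: heading 65 -> 20
Final: pos=(10.303,4.697), heading=20, 1 segment(s) drawn

Answer: 10.303 4.697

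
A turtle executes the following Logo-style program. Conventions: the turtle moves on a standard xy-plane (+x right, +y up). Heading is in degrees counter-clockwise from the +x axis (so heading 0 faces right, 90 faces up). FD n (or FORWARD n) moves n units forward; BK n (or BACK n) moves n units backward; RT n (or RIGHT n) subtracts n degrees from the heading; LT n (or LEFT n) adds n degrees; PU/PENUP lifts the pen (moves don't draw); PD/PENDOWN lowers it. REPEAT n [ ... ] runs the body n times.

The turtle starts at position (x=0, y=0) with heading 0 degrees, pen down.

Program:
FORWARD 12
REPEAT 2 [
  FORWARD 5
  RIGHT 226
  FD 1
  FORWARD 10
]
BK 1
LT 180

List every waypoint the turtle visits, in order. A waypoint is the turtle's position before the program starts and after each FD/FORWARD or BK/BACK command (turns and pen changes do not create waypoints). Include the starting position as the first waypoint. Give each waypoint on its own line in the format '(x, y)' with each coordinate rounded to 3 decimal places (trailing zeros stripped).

Answer: (0, 0)
(12, 0)
(17, 0)
(16.305, 0.719)
(9.359, 7.913)
(5.885, 11.509)
(5.851, 10.51)
(5.502, 0.516)
(5.536, 1.516)

Derivation:
Executing turtle program step by step:
Start: pos=(0,0), heading=0, pen down
FD 12: (0,0) -> (12,0) [heading=0, draw]
REPEAT 2 [
  -- iteration 1/2 --
  FD 5: (12,0) -> (17,0) [heading=0, draw]
  RT 226: heading 0 -> 134
  FD 1: (17,0) -> (16.305,0.719) [heading=134, draw]
  FD 10: (16.305,0.719) -> (9.359,7.913) [heading=134, draw]
  -- iteration 2/2 --
  FD 5: (9.359,7.913) -> (5.885,11.509) [heading=134, draw]
  RT 226: heading 134 -> 268
  FD 1: (5.885,11.509) -> (5.851,10.51) [heading=268, draw]
  FD 10: (5.851,10.51) -> (5.502,0.516) [heading=268, draw]
]
BK 1: (5.502,0.516) -> (5.536,1.516) [heading=268, draw]
LT 180: heading 268 -> 88
Final: pos=(5.536,1.516), heading=88, 8 segment(s) drawn
Waypoints (9 total):
(0, 0)
(12, 0)
(17, 0)
(16.305, 0.719)
(9.359, 7.913)
(5.885, 11.509)
(5.851, 10.51)
(5.502, 0.516)
(5.536, 1.516)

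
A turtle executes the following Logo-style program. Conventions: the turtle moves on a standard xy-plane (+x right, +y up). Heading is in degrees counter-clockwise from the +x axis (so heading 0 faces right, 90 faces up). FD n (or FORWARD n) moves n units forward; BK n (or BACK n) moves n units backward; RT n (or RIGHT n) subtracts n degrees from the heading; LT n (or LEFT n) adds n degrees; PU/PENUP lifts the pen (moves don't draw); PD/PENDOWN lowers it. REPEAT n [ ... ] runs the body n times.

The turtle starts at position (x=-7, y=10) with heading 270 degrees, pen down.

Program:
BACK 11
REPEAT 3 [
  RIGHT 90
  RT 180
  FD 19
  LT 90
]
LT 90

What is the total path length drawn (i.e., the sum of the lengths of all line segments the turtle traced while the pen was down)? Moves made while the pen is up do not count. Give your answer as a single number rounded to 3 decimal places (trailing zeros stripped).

Answer: 68

Derivation:
Executing turtle program step by step:
Start: pos=(-7,10), heading=270, pen down
BK 11: (-7,10) -> (-7,21) [heading=270, draw]
REPEAT 3 [
  -- iteration 1/3 --
  RT 90: heading 270 -> 180
  RT 180: heading 180 -> 0
  FD 19: (-7,21) -> (12,21) [heading=0, draw]
  LT 90: heading 0 -> 90
  -- iteration 2/3 --
  RT 90: heading 90 -> 0
  RT 180: heading 0 -> 180
  FD 19: (12,21) -> (-7,21) [heading=180, draw]
  LT 90: heading 180 -> 270
  -- iteration 3/3 --
  RT 90: heading 270 -> 180
  RT 180: heading 180 -> 0
  FD 19: (-7,21) -> (12,21) [heading=0, draw]
  LT 90: heading 0 -> 90
]
LT 90: heading 90 -> 180
Final: pos=(12,21), heading=180, 4 segment(s) drawn

Segment lengths:
  seg 1: (-7,10) -> (-7,21), length = 11
  seg 2: (-7,21) -> (12,21), length = 19
  seg 3: (12,21) -> (-7,21), length = 19
  seg 4: (-7,21) -> (12,21), length = 19
Total = 68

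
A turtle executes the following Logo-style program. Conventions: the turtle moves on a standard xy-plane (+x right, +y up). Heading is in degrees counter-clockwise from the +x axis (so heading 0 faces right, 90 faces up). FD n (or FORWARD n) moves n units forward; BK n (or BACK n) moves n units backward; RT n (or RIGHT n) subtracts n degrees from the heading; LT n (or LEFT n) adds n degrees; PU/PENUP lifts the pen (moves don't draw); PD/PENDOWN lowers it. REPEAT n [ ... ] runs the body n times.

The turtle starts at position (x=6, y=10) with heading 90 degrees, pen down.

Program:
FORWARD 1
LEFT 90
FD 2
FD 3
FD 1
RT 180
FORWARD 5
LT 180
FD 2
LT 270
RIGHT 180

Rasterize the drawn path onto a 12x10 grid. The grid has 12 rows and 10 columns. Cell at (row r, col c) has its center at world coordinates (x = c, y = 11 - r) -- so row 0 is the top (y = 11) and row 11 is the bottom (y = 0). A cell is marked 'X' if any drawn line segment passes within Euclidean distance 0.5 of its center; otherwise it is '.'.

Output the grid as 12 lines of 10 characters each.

Segment 0: (6,10) -> (6,11)
Segment 1: (6,11) -> (4,11)
Segment 2: (4,11) -> (1,11)
Segment 3: (1,11) -> (0,11)
Segment 4: (0,11) -> (5,11)
Segment 5: (5,11) -> (3,11)

Answer: XXXXXXX...
......X...
..........
..........
..........
..........
..........
..........
..........
..........
..........
..........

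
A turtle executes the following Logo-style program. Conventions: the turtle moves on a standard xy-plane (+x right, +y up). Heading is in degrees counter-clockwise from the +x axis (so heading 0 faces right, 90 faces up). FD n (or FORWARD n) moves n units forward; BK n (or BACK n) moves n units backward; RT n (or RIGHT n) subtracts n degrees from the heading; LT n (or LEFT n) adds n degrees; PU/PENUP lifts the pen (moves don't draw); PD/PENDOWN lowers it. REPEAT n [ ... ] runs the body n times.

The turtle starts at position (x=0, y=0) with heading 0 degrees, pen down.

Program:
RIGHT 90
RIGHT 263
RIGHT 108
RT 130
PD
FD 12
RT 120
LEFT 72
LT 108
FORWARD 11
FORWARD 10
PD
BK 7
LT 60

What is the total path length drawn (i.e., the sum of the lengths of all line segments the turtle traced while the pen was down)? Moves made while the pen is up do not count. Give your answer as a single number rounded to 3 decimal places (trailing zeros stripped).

Answer: 40

Derivation:
Executing turtle program step by step:
Start: pos=(0,0), heading=0, pen down
RT 90: heading 0 -> 270
RT 263: heading 270 -> 7
RT 108: heading 7 -> 259
RT 130: heading 259 -> 129
PD: pen down
FD 12: (0,0) -> (-7.552,9.326) [heading=129, draw]
RT 120: heading 129 -> 9
LT 72: heading 9 -> 81
LT 108: heading 81 -> 189
FD 11: (-7.552,9.326) -> (-18.416,7.605) [heading=189, draw]
FD 10: (-18.416,7.605) -> (-28.293,6.041) [heading=189, draw]
PD: pen down
BK 7: (-28.293,6.041) -> (-21.379,7.136) [heading=189, draw]
LT 60: heading 189 -> 249
Final: pos=(-21.379,7.136), heading=249, 4 segment(s) drawn

Segment lengths:
  seg 1: (0,0) -> (-7.552,9.326), length = 12
  seg 2: (-7.552,9.326) -> (-18.416,7.605), length = 11
  seg 3: (-18.416,7.605) -> (-28.293,6.041), length = 10
  seg 4: (-28.293,6.041) -> (-21.379,7.136), length = 7
Total = 40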